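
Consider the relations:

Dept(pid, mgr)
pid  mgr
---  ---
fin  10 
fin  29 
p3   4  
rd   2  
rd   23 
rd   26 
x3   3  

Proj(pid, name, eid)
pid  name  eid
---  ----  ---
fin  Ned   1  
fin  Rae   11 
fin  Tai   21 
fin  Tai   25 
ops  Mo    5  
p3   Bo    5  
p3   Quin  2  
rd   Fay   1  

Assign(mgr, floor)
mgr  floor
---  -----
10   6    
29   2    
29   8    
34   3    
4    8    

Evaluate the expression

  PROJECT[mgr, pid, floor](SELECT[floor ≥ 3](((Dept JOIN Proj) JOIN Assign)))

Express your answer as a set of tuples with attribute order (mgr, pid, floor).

Joining Dept and Proj on pid yields {(fin, 10, Ned, 1), (fin, 10, Rae, 11), (fin, 10, Tai, 21), (fin, 10, Tai, 25), (fin, 29, Ned, 1), (fin, 29, Rae, 11), (fin, 29, Tai, 21), (fin, 29, Tai, 25), (p3, 4, Bo, 5), (p3, 4, Quin, 2), (rd, 2, Fay, 1), (rd, 23, Fay, 1), (rd, 26, Fay, 1)}.
Joining (Dept JOIN Proj) and Assign on mgr yields {(fin, 10, Ned, 1, 6), (fin, 10, Rae, 11, 6), (fin, 10, Tai, 21, 6), (fin, 10, Tai, 25, 6), (fin, 29, Ned, 1, 2), (fin, 29, Ned, 1, 8), (fin, 29, Rae, 11, 2), (fin, 29, Rae, 11, 8), (fin, 29, Tai, 21, 2), (fin, 29, Tai, 21, 8), (fin, 29, Tai, 25, 2), (fin, 29, Tai, 25, 8), (p3, 4, Bo, 5, 8), (p3, 4, Quin, 2, 8)}.
Filtering on floor ≥ 3 leaves {(fin, 10, Ned, 1, 6), (fin, 10, Rae, 11, 6), (fin, 10, Tai, 21, 6), (fin, 10, Tai, 25, 6), (fin, 29, Ned, 1, 8), (fin, 29, Rae, 11, 8), (fin, 29, Tai, 21, 8), (fin, 29, Tai, 25, 8), (p3, 4, Bo, 5, 8), (p3, 4, Quin, 2, 8)}.
Keep only column(s) mgr, pid, floor (7 duplicate(s) eliminated): {(10, fin, 6), (29, fin, 8), (4, p3, 8)}

{(10, fin, 6), (29, fin, 8), (4, p3, 8)}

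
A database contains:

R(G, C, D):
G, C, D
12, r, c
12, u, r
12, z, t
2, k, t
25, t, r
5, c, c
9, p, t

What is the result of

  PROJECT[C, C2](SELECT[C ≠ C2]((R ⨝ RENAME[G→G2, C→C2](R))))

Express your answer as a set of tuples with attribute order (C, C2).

{(c, r), (k, p), (k, z), (p, k), (p, z), (r, c), (t, u), (u, t), (z, k), (z, p)}

ρ[G→G2, C→C2]: schema becomes (G2, C2, D); tuples unchanged.
R ⋈ RENAME[G→G2, C→C2](R) (natural join on D): {(12, r, c, 12, r), (12, r, c, 5, c), (12, u, r, 12, u), (12, u, r, 25, t), (12, z, t, 12, z), (12, z, t, 2, k), (12, z, t, 9, p), (2, k, t, 12, z), (2, k, t, 2, k), (2, k, t, 9, p), (25, t, r, 12, u), (25, t, r, 25, t), (5, c, c, 12, r), (5, c, c, 5, c), (9, p, t, 12, z), (9, p, t, 2, k), (9, p, t, 9, p)}
Filtering on C ≠ C2 leaves {(12, r, c, 5, c), (12, u, r, 25, t), (12, z, t, 2, k), (12, z, t, 9, p), (2, k, t, 12, z), (2, k, t, 9, p), (25, t, r, 12, u), (5, c, c, 12, r), (9, p, t, 12, z), (9, p, t, 2, k)}.
π_{C, C2} gives {(c, r), (k, p), (k, z), (p, k), (p, z), (r, c), (t, u), (u, t), (z, k), (z, p)}.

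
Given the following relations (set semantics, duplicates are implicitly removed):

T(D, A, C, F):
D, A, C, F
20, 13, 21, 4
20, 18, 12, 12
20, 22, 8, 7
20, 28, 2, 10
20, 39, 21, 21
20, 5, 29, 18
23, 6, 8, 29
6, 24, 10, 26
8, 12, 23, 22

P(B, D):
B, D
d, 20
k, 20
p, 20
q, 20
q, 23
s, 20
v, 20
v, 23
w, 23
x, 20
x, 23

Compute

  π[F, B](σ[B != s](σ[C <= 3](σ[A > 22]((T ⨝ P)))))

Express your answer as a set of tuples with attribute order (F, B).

{(10, d), (10, k), (10, p), (10, q), (10, v), (10, x)}

T ⋈ P (natural join on D): {(20, 13, 21, 4, d), (20, 13, 21, 4, k), (20, 13, 21, 4, p), (20, 13, 21, 4, q), (20, 13, 21, 4, s), (20, 13, 21, 4, v), (20, 13, 21, 4, x), (20, 18, 12, 12, d), (20, 18, 12, 12, k), (20, 18, 12, 12, p), (20, 18, 12, 12, q), (20, 18, 12, 12, s), (20, 18, 12, 12, v), (20, 18, 12, 12, x), (20, 22, 8, 7, d), (20, 22, 8, 7, k), (20, 22, 8, 7, p), (20, 22, 8, 7, q), (20, 22, 8, 7, s), (20, 22, 8, 7, v), (20, 22, 8, 7, x), (20, 28, 2, 10, d), (20, 28, 2, 10, k), (20, 28, 2, 10, p), (20, 28, 2, 10, q), (20, 28, 2, 10, s), (20, 28, 2, 10, v), (20, 28, 2, 10, x), (20, 39, 21, 21, d), (20, 39, 21, 21, k), (20, 39, 21, 21, p), (20, 39, 21, 21, q), (20, 39, 21, 21, s), (20, 39, 21, 21, v), (20, 39, 21, 21, x), (20, 5, 29, 18, d), (20, 5, 29, 18, k), (20, 5, 29, 18, p), (20, 5, 29, 18, q), (20, 5, 29, 18, s), (20, 5, 29, 18, v), (20, 5, 29, 18, x), (23, 6, 8, 29, q), (23, 6, 8, 29, v), (23, 6, 8, 29, w), (23, 6, 8, 29, x)}
Apply σ_{A > 22}; surviving tuples: {(20, 28, 2, 10, d), (20, 28, 2, 10, k), (20, 28, 2, 10, p), (20, 28, 2, 10, q), (20, 28, 2, 10, s), (20, 28, 2, 10, v), (20, 28, 2, 10, x), (20, 39, 21, 21, d), (20, 39, 21, 21, k), (20, 39, 21, 21, p), (20, 39, 21, 21, q), (20, 39, 21, 21, s), (20, 39, 21, 21, v), (20, 39, 21, 21, x)}
Apply σ_{C <= 3}; surviving tuples: {(20, 28, 2, 10, d), (20, 28, 2, 10, k), (20, 28, 2, 10, p), (20, 28, 2, 10, q), (20, 28, 2, 10, s), (20, 28, 2, 10, v), (20, 28, 2, 10, x)}
Apply σ_{B != s}; surviving tuples: {(20, 28, 2, 10, d), (20, 28, 2, 10, k), (20, 28, 2, 10, p), (20, 28, 2, 10, q), (20, 28, 2, 10, v), (20, 28, 2, 10, x)}
Keep only column(s) F, B: {(10, d), (10, k), (10, p), (10, q), (10, v), (10, x)}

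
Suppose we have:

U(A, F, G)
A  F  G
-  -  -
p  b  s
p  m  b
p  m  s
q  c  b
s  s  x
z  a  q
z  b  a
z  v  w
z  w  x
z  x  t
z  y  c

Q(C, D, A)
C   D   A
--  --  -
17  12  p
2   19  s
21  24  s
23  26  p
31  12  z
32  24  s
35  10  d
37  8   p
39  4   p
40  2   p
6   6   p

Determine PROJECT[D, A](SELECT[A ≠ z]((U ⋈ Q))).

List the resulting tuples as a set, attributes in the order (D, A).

Natural join on A: {(p, b, s, 17, 12), (p, b, s, 23, 26), (p, b, s, 37, 8), (p, b, s, 39, 4), (p, b, s, 40, 2), (p, b, s, 6, 6), (p, m, b, 17, 12), (p, m, b, 23, 26), (p, m, b, 37, 8), (p, m, b, 39, 4), (p, m, b, 40, 2), (p, m, b, 6, 6), (p, m, s, 17, 12), (p, m, s, 23, 26), (p, m, s, 37, 8), (p, m, s, 39, 4), (p, m, s, 40, 2), (p, m, s, 6, 6), (s, s, x, 2, 19), (s, s, x, 21, 24), (s, s, x, 32, 24), (z, a, q, 31, 12), (z, b, a, 31, 12), (z, v, w, 31, 12), (z, w, x, 31, 12), (z, x, t, 31, 12), (z, y, c, 31, 12)}
Filtering on A ≠ z leaves {(p, b, s, 17, 12), (p, b, s, 23, 26), (p, b, s, 37, 8), (p, b, s, 39, 4), (p, b, s, 40, 2), (p, b, s, 6, 6), (p, m, b, 17, 12), (p, m, b, 23, 26), (p, m, b, 37, 8), (p, m, b, 39, 4), (p, m, b, 40, 2), (p, m, b, 6, 6), (p, m, s, 17, 12), (p, m, s, 23, 26), (p, m, s, 37, 8), (p, m, s, 39, 4), (p, m, s, 40, 2), (p, m, s, 6, 6), (s, s, x, 2, 19), (s, s, x, 21, 24), (s, s, x, 32, 24)}.
Projecting to D, A (13 duplicate(s) eliminated): {(12, p), (19, s), (2, p), (24, s), (26, p), (4, p), (6, p), (8, p)}

{(12, p), (19, s), (2, p), (24, s), (26, p), (4, p), (6, p), (8, p)}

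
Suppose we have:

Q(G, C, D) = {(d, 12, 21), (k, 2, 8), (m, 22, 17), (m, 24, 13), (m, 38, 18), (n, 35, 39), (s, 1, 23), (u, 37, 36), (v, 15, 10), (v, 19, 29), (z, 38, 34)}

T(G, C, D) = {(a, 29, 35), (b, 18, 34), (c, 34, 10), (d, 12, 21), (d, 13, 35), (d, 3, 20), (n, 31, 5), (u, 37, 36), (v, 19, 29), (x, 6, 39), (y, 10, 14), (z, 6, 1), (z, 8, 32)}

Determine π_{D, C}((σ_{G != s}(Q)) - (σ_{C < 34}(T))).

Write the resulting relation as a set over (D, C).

{(10, 15), (13, 24), (17, 22), (18, 38), (34, 38), (36, 37), (39, 35), (8, 2)}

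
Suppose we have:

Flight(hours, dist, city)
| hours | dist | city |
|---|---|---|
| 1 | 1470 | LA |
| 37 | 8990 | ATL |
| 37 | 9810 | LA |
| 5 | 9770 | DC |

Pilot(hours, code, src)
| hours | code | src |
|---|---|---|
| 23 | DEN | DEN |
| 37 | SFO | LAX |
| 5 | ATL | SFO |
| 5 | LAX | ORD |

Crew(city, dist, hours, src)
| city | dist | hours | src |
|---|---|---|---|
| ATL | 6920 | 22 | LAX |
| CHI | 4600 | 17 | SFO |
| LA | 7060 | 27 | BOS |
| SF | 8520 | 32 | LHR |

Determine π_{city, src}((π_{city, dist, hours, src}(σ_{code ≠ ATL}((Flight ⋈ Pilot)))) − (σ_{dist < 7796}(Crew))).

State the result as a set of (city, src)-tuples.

Flight ⋈ Pilot (natural join on hours): {(37, 8990, ATL, SFO, LAX), (37, 9810, LA, SFO, LAX), (5, 9770, DC, ATL, SFO), (5, 9770, DC, LAX, ORD)}
Filtering on code ≠ ATL leaves {(37, 8990, ATL, SFO, LAX), (37, 9810, LA, SFO, LAX), (5, 9770, DC, LAX, ORD)}.
π_{city, dist, hours, src} gives {(ATL, 8990, 37, LAX), (DC, 9770, 5, ORD), (LA, 9810, 37, LAX)}.
Filtering on dist < 7796 leaves {(ATL, 6920, 22, LAX), (CHI, 4600, 17, SFO), (LA, 7060, 27, BOS)}.
Set difference of the two operands is {(ATL, 8990, 37, LAX), (DC, 9770, 5, ORD), (LA, 9810, 37, LAX)}.
π_{city, src} gives {(ATL, LAX), (DC, ORD), (LA, LAX)}.

{(ATL, LAX), (DC, ORD), (LA, LAX)}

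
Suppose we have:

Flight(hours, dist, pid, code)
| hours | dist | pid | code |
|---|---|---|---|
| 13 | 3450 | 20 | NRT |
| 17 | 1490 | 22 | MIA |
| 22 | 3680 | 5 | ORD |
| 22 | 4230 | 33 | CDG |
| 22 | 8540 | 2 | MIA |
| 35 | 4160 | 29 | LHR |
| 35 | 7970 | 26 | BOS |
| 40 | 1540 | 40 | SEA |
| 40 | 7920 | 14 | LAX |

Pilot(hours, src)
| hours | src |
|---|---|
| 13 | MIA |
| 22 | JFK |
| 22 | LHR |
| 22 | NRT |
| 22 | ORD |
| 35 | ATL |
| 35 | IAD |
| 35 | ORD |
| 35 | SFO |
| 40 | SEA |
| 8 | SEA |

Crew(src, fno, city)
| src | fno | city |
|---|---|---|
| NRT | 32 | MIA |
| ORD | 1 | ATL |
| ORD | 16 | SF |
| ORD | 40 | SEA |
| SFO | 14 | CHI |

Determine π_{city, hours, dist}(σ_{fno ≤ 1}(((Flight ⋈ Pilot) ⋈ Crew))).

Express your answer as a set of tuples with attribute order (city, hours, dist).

Joining Flight and Pilot on hours yields {(13, 3450, 20, NRT, MIA), (22, 3680, 5, ORD, JFK), (22, 3680, 5, ORD, LHR), (22, 3680, 5, ORD, NRT), (22, 3680, 5, ORD, ORD), (22, 4230, 33, CDG, JFK), (22, 4230, 33, CDG, LHR), (22, 4230, 33, CDG, NRT), (22, 4230, 33, CDG, ORD), (22, 8540, 2, MIA, JFK), (22, 8540, 2, MIA, LHR), (22, 8540, 2, MIA, NRT), (22, 8540, 2, MIA, ORD), (35, 4160, 29, LHR, ATL), (35, 4160, 29, LHR, IAD), (35, 4160, 29, LHR, ORD), (35, 4160, 29, LHR, SFO), (35, 7970, 26, BOS, ATL), (35, 7970, 26, BOS, IAD), (35, 7970, 26, BOS, ORD), (35, 7970, 26, BOS, SFO), (40, 1540, 40, SEA, SEA), (40, 7920, 14, LAX, SEA)}.
Joining (Flight ⋈ Pilot) and Crew on src yields {(22, 3680, 5, ORD, NRT, 32, MIA), (22, 3680, 5, ORD, ORD, 1, ATL), (22, 3680, 5, ORD, ORD, 16, SF), (22, 3680, 5, ORD, ORD, 40, SEA), (22, 4230, 33, CDG, NRT, 32, MIA), (22, 4230, 33, CDG, ORD, 1, ATL), (22, 4230, 33, CDG, ORD, 16, SF), (22, 4230, 33, CDG, ORD, 40, SEA), (22, 8540, 2, MIA, NRT, 32, MIA), (22, 8540, 2, MIA, ORD, 1, ATL), (22, 8540, 2, MIA, ORD, 16, SF), (22, 8540, 2, MIA, ORD, 40, SEA), (35, 4160, 29, LHR, ORD, 1, ATL), (35, 4160, 29, LHR, ORD, 16, SF), (35, 4160, 29, LHR, ORD, 40, SEA), (35, 4160, 29, LHR, SFO, 14, CHI), (35, 7970, 26, BOS, ORD, 1, ATL), (35, 7970, 26, BOS, ORD, 16, SF), (35, 7970, 26, BOS, ORD, 40, SEA), (35, 7970, 26, BOS, SFO, 14, CHI)}.
Selection fno ≤ 1: {(22, 3680, 5, ORD, ORD, 1, ATL), (22, 4230, 33, CDG, ORD, 1, ATL), (22, 8540, 2, MIA, ORD, 1, ATL), (35, 4160, 29, LHR, ORD, 1, ATL), (35, 7970, 26, BOS, ORD, 1, ATL)}
Projecting to city, hours, dist: {(ATL, 22, 3680), (ATL, 22, 4230), (ATL, 22, 8540), (ATL, 35, 4160), (ATL, 35, 7970)}

{(ATL, 22, 3680), (ATL, 22, 4230), (ATL, 22, 8540), (ATL, 35, 4160), (ATL, 35, 7970)}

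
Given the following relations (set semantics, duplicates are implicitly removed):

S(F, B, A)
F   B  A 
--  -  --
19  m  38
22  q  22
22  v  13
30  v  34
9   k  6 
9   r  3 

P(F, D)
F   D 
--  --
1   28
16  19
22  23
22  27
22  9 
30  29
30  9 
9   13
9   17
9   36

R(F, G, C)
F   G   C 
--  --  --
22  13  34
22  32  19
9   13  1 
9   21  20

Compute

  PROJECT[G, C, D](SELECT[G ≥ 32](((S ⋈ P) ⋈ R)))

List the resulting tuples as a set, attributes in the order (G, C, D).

S ⋈ P (natural join on F): {(22, q, 22, 23), (22, q, 22, 27), (22, q, 22, 9), (22, v, 13, 23), (22, v, 13, 27), (22, v, 13, 9), (30, v, 34, 29), (30, v, 34, 9), (9, k, 6, 13), (9, k, 6, 17), (9, k, 6, 36), (9, r, 3, 13), (9, r, 3, 17), (9, r, 3, 36)}
(S ⋈ P) ⋈ R (natural join on F): {(22, q, 22, 23, 13, 34), (22, q, 22, 23, 32, 19), (22, q, 22, 27, 13, 34), (22, q, 22, 27, 32, 19), (22, q, 22, 9, 13, 34), (22, q, 22, 9, 32, 19), (22, v, 13, 23, 13, 34), (22, v, 13, 23, 32, 19), (22, v, 13, 27, 13, 34), (22, v, 13, 27, 32, 19), (22, v, 13, 9, 13, 34), (22, v, 13, 9, 32, 19), (9, k, 6, 13, 13, 1), (9, k, 6, 13, 21, 20), (9, k, 6, 17, 13, 1), (9, k, 6, 17, 21, 20), (9, k, 6, 36, 13, 1), (9, k, 6, 36, 21, 20), (9, r, 3, 13, 13, 1), (9, r, 3, 13, 21, 20), (9, r, 3, 17, 13, 1), (9, r, 3, 17, 21, 20), (9, r, 3, 36, 13, 1), (9, r, 3, 36, 21, 20)}
Filtering on G ≥ 32 leaves {(22, q, 22, 23, 32, 19), (22, q, 22, 27, 32, 19), (22, q, 22, 9, 32, 19), (22, v, 13, 23, 32, 19), (22, v, 13, 27, 32, 19), (22, v, 13, 9, 32, 19)}.
Projecting to G, C, D (3 duplicate(s) eliminated): {(32, 19, 23), (32, 19, 27), (32, 19, 9)}

{(32, 19, 23), (32, 19, 27), (32, 19, 9)}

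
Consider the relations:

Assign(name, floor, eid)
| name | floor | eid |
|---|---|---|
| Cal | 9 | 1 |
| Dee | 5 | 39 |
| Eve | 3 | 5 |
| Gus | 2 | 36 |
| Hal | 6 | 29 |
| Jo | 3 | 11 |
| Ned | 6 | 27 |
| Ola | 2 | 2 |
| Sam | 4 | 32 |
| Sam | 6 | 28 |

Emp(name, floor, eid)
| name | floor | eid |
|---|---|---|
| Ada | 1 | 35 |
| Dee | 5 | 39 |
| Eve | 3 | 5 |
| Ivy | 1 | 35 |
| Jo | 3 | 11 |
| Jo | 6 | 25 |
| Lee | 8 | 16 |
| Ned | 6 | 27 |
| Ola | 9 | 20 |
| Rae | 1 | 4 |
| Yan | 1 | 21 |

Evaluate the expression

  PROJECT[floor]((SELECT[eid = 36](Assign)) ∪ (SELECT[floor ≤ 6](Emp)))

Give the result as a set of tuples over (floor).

Filtering on eid = 36 leaves {(Gus, 2, 36)}.
Filtering on floor ≤ 6 leaves {(Ada, 1, 35), (Dee, 5, 39), (Eve, 3, 5), (Ivy, 1, 35), (Jo, 3, 11), (Jo, 6, 25), (Ned, 6, 27), (Rae, 1, 4), (Yan, 1, 21)}.
Union: {(Gus, 2, 36)} with {(Ada, 1, 35), (Dee, 5, 39), (Eve, 3, 5), (Ivy, 1, 35), (Jo, 3, 11), (Jo, 6, 25), (Ned, 6, 27), (Rae, 1, 4), (Yan, 1, 21)} → {(Ada, 1, 35), (Dee, 5, 39), (Eve, 3, 5), (Gus, 2, 36), (Ivy, 1, 35), (Jo, 3, 11), (Jo, 6, 25), (Ned, 6, 27), (Rae, 1, 4), (Yan, 1, 21)}
π[floor]: project onto (floor) (5 duplicate(s) eliminated) → {1, 2, 3, 5, 6}

{1, 2, 3, 5, 6}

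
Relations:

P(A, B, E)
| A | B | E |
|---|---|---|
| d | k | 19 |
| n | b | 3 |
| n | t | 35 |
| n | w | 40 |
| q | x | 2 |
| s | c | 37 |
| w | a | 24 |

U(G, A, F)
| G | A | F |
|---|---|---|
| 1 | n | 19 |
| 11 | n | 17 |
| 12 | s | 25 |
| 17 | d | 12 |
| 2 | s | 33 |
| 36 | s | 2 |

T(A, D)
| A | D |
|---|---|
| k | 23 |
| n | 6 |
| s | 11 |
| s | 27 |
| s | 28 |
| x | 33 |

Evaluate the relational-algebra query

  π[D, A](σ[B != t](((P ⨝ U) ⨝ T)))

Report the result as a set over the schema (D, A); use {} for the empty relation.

Joining P and U on A yields {(d, k, 19, 17, 12), (n, b, 3, 1, 19), (n, b, 3, 11, 17), (n, t, 35, 1, 19), (n, t, 35, 11, 17), (n, w, 40, 1, 19), (n, w, 40, 11, 17), (s, c, 37, 12, 25), (s, c, 37, 2, 33), (s, c, 37, 36, 2)}.
Joining (P ⨝ U) and T on A yields {(n, b, 3, 1, 19, 6), (n, b, 3, 11, 17, 6), (n, t, 35, 1, 19, 6), (n, t, 35, 11, 17, 6), (n, w, 40, 1, 19, 6), (n, w, 40, 11, 17, 6), (s, c, 37, 12, 25, 11), (s, c, 37, 12, 25, 27), (s, c, 37, 12, 25, 28), (s, c, 37, 2, 33, 11), (s, c, 37, 2, 33, 27), (s, c, 37, 2, 33, 28), (s, c, 37, 36, 2, 11), (s, c, 37, 36, 2, 27), (s, c, 37, 36, 2, 28)}.
Selection B != t: {(n, b, 3, 1, 19, 6), (n, b, 3, 11, 17, 6), (n, w, 40, 1, 19, 6), (n, w, 40, 11, 17, 6), (s, c, 37, 12, 25, 11), (s, c, 37, 12, 25, 27), (s, c, 37, 12, 25, 28), (s, c, 37, 2, 33, 11), (s, c, 37, 2, 33, 27), (s, c, 37, 2, 33, 28), (s, c, 37, 36, 2, 11), (s, c, 37, 36, 2, 27), (s, c, 37, 36, 2, 28)}
Keep only column(s) D, A (9 duplicate(s) eliminated): {(11, s), (27, s), (28, s), (6, n)}

{(11, s), (27, s), (28, s), (6, n)}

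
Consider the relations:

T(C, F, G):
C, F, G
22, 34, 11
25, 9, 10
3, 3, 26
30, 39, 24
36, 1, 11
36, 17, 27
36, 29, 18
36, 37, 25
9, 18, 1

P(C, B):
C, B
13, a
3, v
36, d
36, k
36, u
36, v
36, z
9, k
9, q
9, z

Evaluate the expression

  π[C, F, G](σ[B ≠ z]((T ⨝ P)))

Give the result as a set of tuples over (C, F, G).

{(3, 3, 26), (36, 1, 11), (36, 17, 27), (36, 29, 18), (36, 37, 25), (9, 18, 1)}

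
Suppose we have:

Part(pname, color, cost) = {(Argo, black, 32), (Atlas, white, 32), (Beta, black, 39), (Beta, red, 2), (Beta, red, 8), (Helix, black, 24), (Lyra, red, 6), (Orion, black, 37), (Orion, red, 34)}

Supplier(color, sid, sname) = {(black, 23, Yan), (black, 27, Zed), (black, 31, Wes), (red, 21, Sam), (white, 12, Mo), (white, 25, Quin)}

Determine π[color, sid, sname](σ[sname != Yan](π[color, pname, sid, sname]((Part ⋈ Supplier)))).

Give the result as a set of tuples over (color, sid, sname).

{(black, 27, Zed), (black, 31, Wes), (red, 21, Sam), (white, 12, Mo), (white, 25, Quin)}

Joining Part and Supplier on color yields {(Argo, black, 32, 23, Yan), (Argo, black, 32, 27, Zed), (Argo, black, 32, 31, Wes), (Atlas, white, 32, 12, Mo), (Atlas, white, 32, 25, Quin), (Beta, black, 39, 23, Yan), (Beta, black, 39, 27, Zed), (Beta, black, 39, 31, Wes), (Beta, red, 2, 21, Sam), (Beta, red, 8, 21, Sam), (Helix, black, 24, 23, Yan), (Helix, black, 24, 27, Zed), (Helix, black, 24, 31, Wes), (Lyra, red, 6, 21, Sam), (Orion, black, 37, 23, Yan), (Orion, black, 37, 27, Zed), (Orion, black, 37, 31, Wes), (Orion, red, 34, 21, Sam)}.
Projecting to color, pname, sid, sname (1 duplicate(s) eliminated): {(black, Argo, 23, Yan), (black, Argo, 27, Zed), (black, Argo, 31, Wes), (black, Beta, 23, Yan), (black, Beta, 27, Zed), (black, Beta, 31, Wes), (black, Helix, 23, Yan), (black, Helix, 27, Zed), (black, Helix, 31, Wes), (black, Orion, 23, Yan), (black, Orion, 27, Zed), (black, Orion, 31, Wes), (red, Beta, 21, Sam), (red, Lyra, 21, Sam), (red, Orion, 21, Sam), (white, Atlas, 12, Mo), (white, Atlas, 25, Quin)}
σ[sname != Yan]: keep tuples satisfying sname != Yan → {(black, Argo, 27, Zed), (black, Argo, 31, Wes), (black, Beta, 27, Zed), (black, Beta, 31, Wes), (black, Helix, 27, Zed), (black, Helix, 31, Wes), (black, Orion, 27, Zed), (black, Orion, 31, Wes), (red, Beta, 21, Sam), (red, Lyra, 21, Sam), (red, Orion, 21, Sam), (white, Atlas, 12, Mo), (white, Atlas, 25, Quin)}
Projecting to color, sid, sname (8 duplicate(s) eliminated): {(black, 27, Zed), (black, 31, Wes), (red, 21, Sam), (white, 12, Mo), (white, 25, Quin)}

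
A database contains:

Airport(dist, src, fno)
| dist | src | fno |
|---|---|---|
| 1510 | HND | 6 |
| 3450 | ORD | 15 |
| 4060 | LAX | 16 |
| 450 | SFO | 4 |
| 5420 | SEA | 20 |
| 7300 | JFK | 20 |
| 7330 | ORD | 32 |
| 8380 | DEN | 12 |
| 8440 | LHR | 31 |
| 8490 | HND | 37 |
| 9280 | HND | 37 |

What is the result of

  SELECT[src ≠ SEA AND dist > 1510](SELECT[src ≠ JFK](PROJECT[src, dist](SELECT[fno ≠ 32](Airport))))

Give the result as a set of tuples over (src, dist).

σ[fno ≠ 32]: keep tuples satisfying fno ≠ 32 → {(1510, HND, 6), (3450, ORD, 15), (4060, LAX, 16), (450, SFO, 4), (5420, SEA, 20), (7300, JFK, 20), (8380, DEN, 12), (8440, LHR, 31), (8490, HND, 37), (9280, HND, 37)}
Projecting to src, dist: {(DEN, 8380), (HND, 1510), (HND, 8490), (HND, 9280), (JFK, 7300), (LAX, 4060), (LHR, 8440), (ORD, 3450), (SEA, 5420), (SFO, 450)}
σ[src ≠ JFK]: keep tuples satisfying src ≠ JFK → {(DEN, 8380), (HND, 1510), (HND, 8490), (HND, 9280), (LAX, 4060), (LHR, 8440), (ORD, 3450), (SEA, 5420), (SFO, 450)}
σ[src ≠ SEA AND dist > 1510]: keep tuples satisfying src ≠ SEA AND dist > 1510 → {(DEN, 8380), (HND, 8490), (HND, 9280), (LAX, 4060), (LHR, 8440), (ORD, 3450)}

{(DEN, 8380), (HND, 8490), (HND, 9280), (LAX, 4060), (LHR, 8440), (ORD, 3450)}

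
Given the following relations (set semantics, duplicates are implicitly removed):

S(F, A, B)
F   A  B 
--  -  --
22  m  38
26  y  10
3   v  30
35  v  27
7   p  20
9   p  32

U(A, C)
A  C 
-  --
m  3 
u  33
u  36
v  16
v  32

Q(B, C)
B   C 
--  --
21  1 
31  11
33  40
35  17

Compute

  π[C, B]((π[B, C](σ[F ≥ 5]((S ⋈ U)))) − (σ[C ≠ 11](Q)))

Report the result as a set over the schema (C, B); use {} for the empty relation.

Joining S and U on A yields {(22, m, 38, 3), (3, v, 30, 16), (3, v, 30, 32), (35, v, 27, 16), (35, v, 27, 32)}.
Apply σ_{F ≥ 5}; surviving tuples: {(22, m, 38, 3), (35, v, 27, 16), (35, v, 27, 32)}
Keep only column(s) B, C: {(27, 16), (27, 32), (38, 3)}
Apply σ_{C ≠ 11}; surviving tuples: {(21, 1), (33, 40), (35, 17)}
Taking the difference: {(27, 16), (27, 32), (38, 3)}
Keep only column(s) C, B: {(16, 27), (3, 38), (32, 27)}

{(16, 27), (3, 38), (32, 27)}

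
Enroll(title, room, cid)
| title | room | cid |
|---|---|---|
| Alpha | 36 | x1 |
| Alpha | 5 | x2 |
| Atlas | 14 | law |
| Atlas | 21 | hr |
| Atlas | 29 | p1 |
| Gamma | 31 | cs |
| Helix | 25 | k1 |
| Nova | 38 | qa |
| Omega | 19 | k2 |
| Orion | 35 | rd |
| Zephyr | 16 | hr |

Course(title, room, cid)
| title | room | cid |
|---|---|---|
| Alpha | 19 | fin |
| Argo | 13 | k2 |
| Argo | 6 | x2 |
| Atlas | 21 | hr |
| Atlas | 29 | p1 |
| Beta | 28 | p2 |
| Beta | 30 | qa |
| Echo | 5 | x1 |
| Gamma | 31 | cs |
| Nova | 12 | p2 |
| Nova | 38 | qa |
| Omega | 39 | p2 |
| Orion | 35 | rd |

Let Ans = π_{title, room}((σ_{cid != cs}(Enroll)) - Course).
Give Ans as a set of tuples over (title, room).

{(Alpha, 36), (Alpha, 5), (Atlas, 14), (Helix, 25), (Omega, 19), (Zephyr, 16)}

Apply σ_{cid != cs}; surviving tuples: {(Alpha, 36, x1), (Alpha, 5, x2), (Atlas, 14, law), (Atlas, 21, hr), (Atlas, 29, p1), (Helix, 25, k1), (Nova, 38, qa), (Omega, 19, k2), (Orion, 35, rd), (Zephyr, 16, hr)}
Difference: {(Alpha, 36, x1), (Alpha, 5, x2), (Atlas, 14, law), (Atlas, 21, hr), (Atlas, 29, p1), (Helix, 25, k1), (Nova, 38, qa), (Omega, 19, k2), (Orion, 35, rd), (Zephyr, 16, hr)} with {(Alpha, 19, fin), (Argo, 13, k2), (Argo, 6, x2), (Atlas, 21, hr), (Atlas, 29, p1), (Beta, 28, p2), (Beta, 30, qa), (Echo, 5, x1), (Gamma, 31, cs), (Nova, 12, p2), (Nova, 38, qa), (Omega, 39, p2), (Orion, 35, rd)} → {(Alpha, 36, x1), (Alpha, 5, x2), (Atlas, 14, law), (Helix, 25, k1), (Omega, 19, k2), (Zephyr, 16, hr)}
Projecting to title, room: {(Alpha, 36), (Alpha, 5), (Atlas, 14), (Helix, 25), (Omega, 19), (Zephyr, 16)}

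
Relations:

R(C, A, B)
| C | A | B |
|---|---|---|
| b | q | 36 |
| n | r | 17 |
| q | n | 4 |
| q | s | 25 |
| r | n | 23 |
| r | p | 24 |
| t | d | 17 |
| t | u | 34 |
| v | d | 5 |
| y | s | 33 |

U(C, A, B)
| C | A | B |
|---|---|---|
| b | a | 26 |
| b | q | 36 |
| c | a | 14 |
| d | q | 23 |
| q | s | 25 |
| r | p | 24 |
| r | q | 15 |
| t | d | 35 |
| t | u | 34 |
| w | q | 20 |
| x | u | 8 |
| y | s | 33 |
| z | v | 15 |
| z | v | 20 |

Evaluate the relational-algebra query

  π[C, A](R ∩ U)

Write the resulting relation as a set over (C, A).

Taking the intersection: {(b, q, 36), (q, s, 25), (r, p, 24), (t, u, 34), (y, s, 33)}
Keep only column(s) C, A: {(b, q), (q, s), (r, p), (t, u), (y, s)}

{(b, q), (q, s), (r, p), (t, u), (y, s)}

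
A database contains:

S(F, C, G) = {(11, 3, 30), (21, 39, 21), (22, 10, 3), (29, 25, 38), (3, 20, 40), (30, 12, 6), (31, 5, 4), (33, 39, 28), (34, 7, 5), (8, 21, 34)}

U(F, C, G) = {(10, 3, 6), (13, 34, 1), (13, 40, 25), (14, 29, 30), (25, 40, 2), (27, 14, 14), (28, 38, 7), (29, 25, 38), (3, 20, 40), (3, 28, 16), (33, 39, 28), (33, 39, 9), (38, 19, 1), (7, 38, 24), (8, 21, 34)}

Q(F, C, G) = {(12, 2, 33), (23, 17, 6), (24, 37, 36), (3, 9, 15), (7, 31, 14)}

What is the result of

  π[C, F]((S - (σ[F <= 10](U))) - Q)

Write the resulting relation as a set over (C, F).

Filtering on F <= 10 leaves {(10, 3, 6), (3, 20, 40), (3, 28, 16), (7, 38, 24), (8, 21, 34)}.
Taking the difference: {(11, 3, 30), (21, 39, 21), (22, 10, 3), (29, 25, 38), (30, 12, 6), (31, 5, 4), (33, 39, 28), (34, 7, 5)}
Taking the difference: {(11, 3, 30), (21, 39, 21), (22, 10, 3), (29, 25, 38), (30, 12, 6), (31, 5, 4), (33, 39, 28), (34, 7, 5)}
π_{C, F} gives {(10, 22), (12, 30), (25, 29), (3, 11), (39, 21), (39, 33), (5, 31), (7, 34)}.

{(10, 22), (12, 30), (25, 29), (3, 11), (39, 21), (39, 33), (5, 31), (7, 34)}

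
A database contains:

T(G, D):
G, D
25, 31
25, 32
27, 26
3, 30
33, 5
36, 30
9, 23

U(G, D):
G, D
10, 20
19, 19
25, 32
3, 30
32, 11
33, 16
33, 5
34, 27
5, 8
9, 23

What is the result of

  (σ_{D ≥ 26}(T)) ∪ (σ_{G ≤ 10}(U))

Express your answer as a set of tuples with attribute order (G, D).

{(10, 20), (25, 31), (25, 32), (27, 26), (3, 30), (36, 30), (5, 8), (9, 23)}

Apply σ_{D ≥ 26}; surviving tuples: {(25, 31), (25, 32), (27, 26), (3, 30), (36, 30)}
Apply σ_{G ≤ 10}; surviving tuples: {(10, 20), (3, 30), (5, 8), (9, 23)}
Taking the union: {(10, 20), (25, 31), (25, 32), (27, 26), (3, 30), (36, 30), (5, 8), (9, 23)}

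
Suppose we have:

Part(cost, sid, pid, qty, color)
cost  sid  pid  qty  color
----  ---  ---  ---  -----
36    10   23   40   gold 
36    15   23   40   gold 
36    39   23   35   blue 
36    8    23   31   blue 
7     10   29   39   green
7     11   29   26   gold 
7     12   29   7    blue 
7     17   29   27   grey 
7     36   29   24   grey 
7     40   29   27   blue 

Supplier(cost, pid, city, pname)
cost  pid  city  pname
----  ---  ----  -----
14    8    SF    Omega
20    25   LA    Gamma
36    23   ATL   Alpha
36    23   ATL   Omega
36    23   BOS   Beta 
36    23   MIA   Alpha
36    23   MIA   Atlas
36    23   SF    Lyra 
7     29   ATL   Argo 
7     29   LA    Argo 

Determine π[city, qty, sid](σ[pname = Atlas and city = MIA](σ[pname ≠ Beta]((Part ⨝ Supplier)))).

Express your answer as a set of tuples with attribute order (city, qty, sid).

Natural join on cost, pid: {(36, 10, 23, 40, gold, ATL, Alpha), (36, 10, 23, 40, gold, ATL, Omega), (36, 10, 23, 40, gold, BOS, Beta), (36, 10, 23, 40, gold, MIA, Alpha), (36, 10, 23, 40, gold, MIA, Atlas), (36, 10, 23, 40, gold, SF, Lyra), (36, 15, 23, 40, gold, ATL, Alpha), (36, 15, 23, 40, gold, ATL, Omega), (36, 15, 23, 40, gold, BOS, Beta), (36, 15, 23, 40, gold, MIA, Alpha), (36, 15, 23, 40, gold, MIA, Atlas), (36, 15, 23, 40, gold, SF, Lyra), (36, 39, 23, 35, blue, ATL, Alpha), (36, 39, 23, 35, blue, ATL, Omega), (36, 39, 23, 35, blue, BOS, Beta), (36, 39, 23, 35, blue, MIA, Alpha), (36, 39, 23, 35, blue, MIA, Atlas), (36, 39, 23, 35, blue, SF, Lyra), (36, 8, 23, 31, blue, ATL, Alpha), (36, 8, 23, 31, blue, ATL, Omega), (36, 8, 23, 31, blue, BOS, Beta), (36, 8, 23, 31, blue, MIA, Alpha), (36, 8, 23, 31, blue, MIA, Atlas), (36, 8, 23, 31, blue, SF, Lyra), (7, 10, 29, 39, green, ATL, Argo), (7, 10, 29, 39, green, LA, Argo), (7, 11, 29, 26, gold, ATL, Argo), (7, 11, 29, 26, gold, LA, Argo), (7, 12, 29, 7, blue, ATL, Argo), (7, 12, 29, 7, blue, LA, Argo), (7, 17, 29, 27, grey, ATL, Argo), (7, 17, 29, 27, grey, LA, Argo), (7, 36, 29, 24, grey, ATL, Argo), (7, 36, 29, 24, grey, LA, Argo), (7, 40, 29, 27, blue, ATL, Argo), (7, 40, 29, 27, blue, LA, Argo)}
Apply σ_{pname ≠ Beta}; surviving tuples: {(36, 10, 23, 40, gold, ATL, Alpha), (36, 10, 23, 40, gold, ATL, Omega), (36, 10, 23, 40, gold, MIA, Alpha), (36, 10, 23, 40, gold, MIA, Atlas), (36, 10, 23, 40, gold, SF, Lyra), (36, 15, 23, 40, gold, ATL, Alpha), (36, 15, 23, 40, gold, ATL, Omega), (36, 15, 23, 40, gold, MIA, Alpha), (36, 15, 23, 40, gold, MIA, Atlas), (36, 15, 23, 40, gold, SF, Lyra), (36, 39, 23, 35, blue, ATL, Alpha), (36, 39, 23, 35, blue, ATL, Omega), (36, 39, 23, 35, blue, MIA, Alpha), (36, 39, 23, 35, blue, MIA, Atlas), (36, 39, 23, 35, blue, SF, Lyra), (36, 8, 23, 31, blue, ATL, Alpha), (36, 8, 23, 31, blue, ATL, Omega), (36, 8, 23, 31, blue, MIA, Alpha), (36, 8, 23, 31, blue, MIA, Atlas), (36, 8, 23, 31, blue, SF, Lyra), (7, 10, 29, 39, green, ATL, Argo), (7, 10, 29, 39, green, LA, Argo), (7, 11, 29, 26, gold, ATL, Argo), (7, 11, 29, 26, gold, LA, Argo), (7, 12, 29, 7, blue, ATL, Argo), (7, 12, 29, 7, blue, LA, Argo), (7, 17, 29, 27, grey, ATL, Argo), (7, 17, 29, 27, grey, LA, Argo), (7, 36, 29, 24, grey, ATL, Argo), (7, 36, 29, 24, grey, LA, Argo), (7, 40, 29, 27, blue, ATL, Argo), (7, 40, 29, 27, blue, LA, Argo)}
Apply σ_{pname = Atlas and city = MIA}; surviving tuples: {(36, 10, 23, 40, gold, MIA, Atlas), (36, 15, 23, 40, gold, MIA, Atlas), (36, 39, 23, 35, blue, MIA, Atlas), (36, 8, 23, 31, blue, MIA, Atlas)}
π[city, qty, sid]: project onto (city, qty, sid) → {(MIA, 31, 8), (MIA, 35, 39), (MIA, 40, 10), (MIA, 40, 15)}

{(MIA, 31, 8), (MIA, 35, 39), (MIA, 40, 10), (MIA, 40, 15)}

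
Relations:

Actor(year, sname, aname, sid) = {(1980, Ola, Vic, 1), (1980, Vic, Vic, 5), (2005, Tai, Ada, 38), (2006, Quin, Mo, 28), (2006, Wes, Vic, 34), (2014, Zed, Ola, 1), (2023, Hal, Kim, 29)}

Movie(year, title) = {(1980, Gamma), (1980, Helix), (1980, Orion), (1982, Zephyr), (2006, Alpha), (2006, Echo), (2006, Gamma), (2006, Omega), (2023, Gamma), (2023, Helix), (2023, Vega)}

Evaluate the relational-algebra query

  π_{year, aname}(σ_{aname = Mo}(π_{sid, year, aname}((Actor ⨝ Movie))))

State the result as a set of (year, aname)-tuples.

Actor ⋈ Movie (natural join on year): {(1980, Ola, Vic, 1, Gamma), (1980, Ola, Vic, 1, Helix), (1980, Ola, Vic, 1, Orion), (1980, Vic, Vic, 5, Gamma), (1980, Vic, Vic, 5, Helix), (1980, Vic, Vic, 5, Orion), (2006, Quin, Mo, 28, Alpha), (2006, Quin, Mo, 28, Echo), (2006, Quin, Mo, 28, Gamma), (2006, Quin, Mo, 28, Omega), (2006, Wes, Vic, 34, Alpha), (2006, Wes, Vic, 34, Echo), (2006, Wes, Vic, 34, Gamma), (2006, Wes, Vic, 34, Omega), (2023, Hal, Kim, 29, Gamma), (2023, Hal, Kim, 29, Helix), (2023, Hal, Kim, 29, Vega)}
Projecting to sid, year, aname (12 duplicate(s) eliminated): {(1, 1980, Vic), (28, 2006, Mo), (29, 2023, Kim), (34, 2006, Vic), (5, 1980, Vic)}
Apply σ_{aname = Mo}; surviving tuples: {(28, 2006, Mo)}
Projecting to year, aname: {(2006, Mo)}

{(2006, Mo)}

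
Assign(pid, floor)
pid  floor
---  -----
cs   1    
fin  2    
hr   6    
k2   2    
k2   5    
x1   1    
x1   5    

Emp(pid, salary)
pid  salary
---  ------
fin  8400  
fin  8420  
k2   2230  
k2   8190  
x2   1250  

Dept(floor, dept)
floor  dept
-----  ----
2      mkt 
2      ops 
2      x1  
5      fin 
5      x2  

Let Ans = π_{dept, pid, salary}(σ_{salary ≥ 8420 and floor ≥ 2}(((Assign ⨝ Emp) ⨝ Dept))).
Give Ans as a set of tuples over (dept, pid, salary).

Natural join on pid: {(fin, 2, 8400), (fin, 2, 8420), (k2, 2, 2230), (k2, 2, 8190), (k2, 5, 2230), (k2, 5, 8190)}
Natural join on floor: {(fin, 2, 8400, mkt), (fin, 2, 8400, ops), (fin, 2, 8400, x1), (fin, 2, 8420, mkt), (fin, 2, 8420, ops), (fin, 2, 8420, x1), (k2, 2, 2230, mkt), (k2, 2, 2230, ops), (k2, 2, 2230, x1), (k2, 2, 8190, mkt), (k2, 2, 8190, ops), (k2, 2, 8190, x1), (k2, 5, 2230, fin), (k2, 5, 2230, x2), (k2, 5, 8190, fin), (k2, 5, 8190, x2)}
Selection salary ≥ 8420 and floor ≥ 2: {(fin, 2, 8420, mkt), (fin, 2, 8420, ops), (fin, 2, 8420, x1)}
π_{dept, pid, salary} gives {(mkt, fin, 8420), (ops, fin, 8420), (x1, fin, 8420)}.

{(mkt, fin, 8420), (ops, fin, 8420), (x1, fin, 8420)}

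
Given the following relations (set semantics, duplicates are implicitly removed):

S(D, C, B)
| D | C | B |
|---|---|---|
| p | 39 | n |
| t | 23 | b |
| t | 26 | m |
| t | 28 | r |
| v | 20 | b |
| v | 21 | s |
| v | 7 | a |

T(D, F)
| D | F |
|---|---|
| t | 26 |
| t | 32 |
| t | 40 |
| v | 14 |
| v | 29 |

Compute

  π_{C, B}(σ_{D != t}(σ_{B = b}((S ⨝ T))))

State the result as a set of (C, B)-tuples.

S ⋈ T (natural join on D): {(t, 23, b, 26), (t, 23, b, 32), (t, 23, b, 40), (t, 26, m, 26), (t, 26, m, 32), (t, 26, m, 40), (t, 28, r, 26), (t, 28, r, 32), (t, 28, r, 40), (v, 20, b, 14), (v, 20, b, 29), (v, 21, s, 14), (v, 21, s, 29), (v, 7, a, 14), (v, 7, a, 29)}
Filtering on B = b leaves {(t, 23, b, 26), (t, 23, b, 32), (t, 23, b, 40), (v, 20, b, 14), (v, 20, b, 29)}.
Filtering on D != t leaves {(v, 20, b, 14), (v, 20, b, 29)}.
Projecting to C, B (1 duplicate(s) eliminated): {(20, b)}

{(20, b)}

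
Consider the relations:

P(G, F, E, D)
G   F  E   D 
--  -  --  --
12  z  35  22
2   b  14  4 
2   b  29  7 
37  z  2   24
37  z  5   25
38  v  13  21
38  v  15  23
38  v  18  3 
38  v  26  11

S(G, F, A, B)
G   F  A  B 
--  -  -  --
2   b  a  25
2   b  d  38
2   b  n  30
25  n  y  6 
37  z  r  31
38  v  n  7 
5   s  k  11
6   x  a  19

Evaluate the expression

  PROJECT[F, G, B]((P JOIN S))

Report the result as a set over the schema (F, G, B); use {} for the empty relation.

{(b, 2, 25), (b, 2, 30), (b, 2, 38), (v, 38, 7), (z, 37, 31)}

Natural join on G, F: {(2, b, 14, 4, a, 25), (2, b, 14, 4, d, 38), (2, b, 14, 4, n, 30), (2, b, 29, 7, a, 25), (2, b, 29, 7, d, 38), (2, b, 29, 7, n, 30), (37, z, 2, 24, r, 31), (37, z, 5, 25, r, 31), (38, v, 13, 21, n, 7), (38, v, 15, 23, n, 7), (38, v, 18, 3, n, 7), (38, v, 26, 11, n, 7)}
Keep only column(s) F, G, B (7 duplicate(s) eliminated): {(b, 2, 25), (b, 2, 30), (b, 2, 38), (v, 38, 7), (z, 37, 31)}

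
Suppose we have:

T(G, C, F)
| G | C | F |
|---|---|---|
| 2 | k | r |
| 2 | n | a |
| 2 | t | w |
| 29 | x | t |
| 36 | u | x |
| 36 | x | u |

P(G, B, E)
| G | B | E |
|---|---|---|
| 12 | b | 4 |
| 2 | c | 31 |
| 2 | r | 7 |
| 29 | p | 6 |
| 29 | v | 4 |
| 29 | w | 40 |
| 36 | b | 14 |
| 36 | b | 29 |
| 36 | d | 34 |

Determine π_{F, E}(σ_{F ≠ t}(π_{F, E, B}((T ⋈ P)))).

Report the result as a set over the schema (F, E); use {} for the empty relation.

{(a, 31), (a, 7), (r, 31), (r, 7), (u, 14), (u, 29), (u, 34), (w, 31), (w, 7), (x, 14), (x, 29), (x, 34)}

Natural join on G: {(2, k, r, c, 31), (2, k, r, r, 7), (2, n, a, c, 31), (2, n, a, r, 7), (2, t, w, c, 31), (2, t, w, r, 7), (29, x, t, p, 6), (29, x, t, v, 4), (29, x, t, w, 40), (36, u, x, b, 14), (36, u, x, b, 29), (36, u, x, d, 34), (36, x, u, b, 14), (36, x, u, b, 29), (36, x, u, d, 34)}
π_{F, E, B} gives {(a, 31, c), (a, 7, r), (r, 31, c), (r, 7, r), (t, 4, v), (t, 40, w), (t, 6, p), (u, 14, b), (u, 29, b), (u, 34, d), (w, 31, c), (w, 7, r), (x, 14, b), (x, 29, b), (x, 34, d)}.
Selection F ≠ t: {(a, 31, c), (a, 7, r), (r, 31, c), (r, 7, r), (u, 14, b), (u, 29, b), (u, 34, d), (w, 31, c), (w, 7, r), (x, 14, b), (x, 29, b), (x, 34, d)}
π_{F, E} gives {(a, 31), (a, 7), (r, 31), (r, 7), (u, 14), (u, 29), (u, 34), (w, 31), (w, 7), (x, 14), (x, 29), (x, 34)}.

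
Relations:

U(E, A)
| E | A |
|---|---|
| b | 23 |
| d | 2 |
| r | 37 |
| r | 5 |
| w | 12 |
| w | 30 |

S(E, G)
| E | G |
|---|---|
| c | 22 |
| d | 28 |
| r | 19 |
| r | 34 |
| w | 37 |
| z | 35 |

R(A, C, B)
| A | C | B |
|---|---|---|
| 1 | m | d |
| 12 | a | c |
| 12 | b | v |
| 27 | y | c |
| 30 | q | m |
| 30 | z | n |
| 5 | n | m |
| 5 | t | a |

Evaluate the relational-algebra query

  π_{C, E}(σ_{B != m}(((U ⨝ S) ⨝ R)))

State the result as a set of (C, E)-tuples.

U ⋈ S (natural join on E): {(d, 2, 28), (r, 37, 19), (r, 37, 34), (r, 5, 19), (r, 5, 34), (w, 12, 37), (w, 30, 37)}
(U ⨝ S) ⋈ R (natural join on A): {(r, 5, 19, n, m), (r, 5, 19, t, a), (r, 5, 34, n, m), (r, 5, 34, t, a), (w, 12, 37, a, c), (w, 12, 37, b, v), (w, 30, 37, q, m), (w, 30, 37, z, n)}
Apply σ_{B != m}; surviving tuples: {(r, 5, 19, t, a), (r, 5, 34, t, a), (w, 12, 37, a, c), (w, 12, 37, b, v), (w, 30, 37, z, n)}
π[C, E]: project onto (C, E) (1 duplicate(s) eliminated) → {(a, w), (b, w), (t, r), (z, w)}

{(a, w), (b, w), (t, r), (z, w)}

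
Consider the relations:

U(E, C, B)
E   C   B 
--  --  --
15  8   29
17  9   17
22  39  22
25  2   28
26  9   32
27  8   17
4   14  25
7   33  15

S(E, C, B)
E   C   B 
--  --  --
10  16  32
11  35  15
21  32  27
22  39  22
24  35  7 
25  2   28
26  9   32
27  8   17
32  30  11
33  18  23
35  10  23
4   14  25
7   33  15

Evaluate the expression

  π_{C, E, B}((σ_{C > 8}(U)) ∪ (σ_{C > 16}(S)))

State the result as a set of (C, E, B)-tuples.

Filtering on C > 8 leaves {(17, 9, 17), (22, 39, 22), (26, 9, 32), (4, 14, 25), (7, 33, 15)}.
Filtering on C > 16 leaves {(11, 35, 15), (21, 32, 27), (22, 39, 22), (24, 35, 7), (32, 30, 11), (33, 18, 23), (7, 33, 15)}.
Union: {(17, 9, 17), (22, 39, 22), (26, 9, 32), (4, 14, 25), (7, 33, 15)} with {(11, 35, 15), (21, 32, 27), (22, 39, 22), (24, 35, 7), (32, 30, 11), (33, 18, 23), (7, 33, 15)} → {(11, 35, 15), (17, 9, 17), (21, 32, 27), (22, 39, 22), (24, 35, 7), (26, 9, 32), (32, 30, 11), (33, 18, 23), (4, 14, 25), (7, 33, 15)}
π_{C, E, B} gives {(14, 4, 25), (18, 33, 23), (30, 32, 11), (32, 21, 27), (33, 7, 15), (35, 11, 15), (35, 24, 7), (39, 22, 22), (9, 17, 17), (9, 26, 32)}.

{(14, 4, 25), (18, 33, 23), (30, 32, 11), (32, 21, 27), (33, 7, 15), (35, 11, 15), (35, 24, 7), (39, 22, 22), (9, 17, 17), (9, 26, 32)}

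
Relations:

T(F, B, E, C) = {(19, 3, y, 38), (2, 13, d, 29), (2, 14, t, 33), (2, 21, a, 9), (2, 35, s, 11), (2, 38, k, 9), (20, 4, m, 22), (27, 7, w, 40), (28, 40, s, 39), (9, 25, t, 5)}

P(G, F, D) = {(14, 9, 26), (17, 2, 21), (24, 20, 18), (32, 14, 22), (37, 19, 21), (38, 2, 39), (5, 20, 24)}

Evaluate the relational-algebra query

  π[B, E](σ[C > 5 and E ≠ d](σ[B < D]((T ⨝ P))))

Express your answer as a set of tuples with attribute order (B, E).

Natural join on F: {(19, 3, y, 38, 37, 21), (2, 13, d, 29, 17, 21), (2, 13, d, 29, 38, 39), (2, 14, t, 33, 17, 21), (2, 14, t, 33, 38, 39), (2, 21, a, 9, 17, 21), (2, 21, a, 9, 38, 39), (2, 35, s, 11, 17, 21), (2, 35, s, 11, 38, 39), (2, 38, k, 9, 17, 21), (2, 38, k, 9, 38, 39), (20, 4, m, 22, 24, 18), (20, 4, m, 22, 5, 24), (9, 25, t, 5, 14, 26)}
σ[B < D]: keep tuples satisfying B < D → {(19, 3, y, 38, 37, 21), (2, 13, d, 29, 17, 21), (2, 13, d, 29, 38, 39), (2, 14, t, 33, 17, 21), (2, 14, t, 33, 38, 39), (2, 21, a, 9, 38, 39), (2, 35, s, 11, 38, 39), (2, 38, k, 9, 38, 39), (20, 4, m, 22, 24, 18), (20, 4, m, 22, 5, 24), (9, 25, t, 5, 14, 26)}
σ[C > 5 and E ≠ d]: keep tuples satisfying C > 5 and E ≠ d → {(19, 3, y, 38, 37, 21), (2, 14, t, 33, 17, 21), (2, 14, t, 33, 38, 39), (2, 21, a, 9, 38, 39), (2, 35, s, 11, 38, 39), (2, 38, k, 9, 38, 39), (20, 4, m, 22, 24, 18), (20, 4, m, 22, 5, 24)}
π_{B, E} gives {(14, t), (21, a), (3, y), (35, s), (38, k), (4, m)} (2 duplicate(s) eliminated).

{(14, t), (21, a), (3, y), (35, s), (38, k), (4, m)}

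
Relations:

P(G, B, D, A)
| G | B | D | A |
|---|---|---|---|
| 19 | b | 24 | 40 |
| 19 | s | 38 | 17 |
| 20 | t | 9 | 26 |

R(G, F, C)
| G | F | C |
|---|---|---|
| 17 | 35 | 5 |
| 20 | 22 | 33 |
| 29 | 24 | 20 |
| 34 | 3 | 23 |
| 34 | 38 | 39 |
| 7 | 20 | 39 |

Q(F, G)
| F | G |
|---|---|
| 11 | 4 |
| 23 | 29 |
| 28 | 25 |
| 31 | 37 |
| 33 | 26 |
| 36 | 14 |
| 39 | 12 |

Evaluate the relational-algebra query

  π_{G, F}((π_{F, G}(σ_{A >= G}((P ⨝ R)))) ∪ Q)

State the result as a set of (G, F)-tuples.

{(12, 39), (14, 36), (20, 22), (25, 28), (26, 33), (29, 23), (37, 31), (4, 11)}

P ⋈ R (natural join on G): {(20, t, 9, 26, 22, 33)}
Filtering on A >= G leaves {(20, t, 9, 26, 22, 33)}.
π[F, G]: project onto (F, G) → {(22, 20)}
Taking the union: {(11, 4), (22, 20), (23, 29), (28, 25), (31, 37), (33, 26), (36, 14), (39, 12)}
π[G, F]: project onto (G, F) → {(12, 39), (14, 36), (20, 22), (25, 28), (26, 33), (29, 23), (37, 31), (4, 11)}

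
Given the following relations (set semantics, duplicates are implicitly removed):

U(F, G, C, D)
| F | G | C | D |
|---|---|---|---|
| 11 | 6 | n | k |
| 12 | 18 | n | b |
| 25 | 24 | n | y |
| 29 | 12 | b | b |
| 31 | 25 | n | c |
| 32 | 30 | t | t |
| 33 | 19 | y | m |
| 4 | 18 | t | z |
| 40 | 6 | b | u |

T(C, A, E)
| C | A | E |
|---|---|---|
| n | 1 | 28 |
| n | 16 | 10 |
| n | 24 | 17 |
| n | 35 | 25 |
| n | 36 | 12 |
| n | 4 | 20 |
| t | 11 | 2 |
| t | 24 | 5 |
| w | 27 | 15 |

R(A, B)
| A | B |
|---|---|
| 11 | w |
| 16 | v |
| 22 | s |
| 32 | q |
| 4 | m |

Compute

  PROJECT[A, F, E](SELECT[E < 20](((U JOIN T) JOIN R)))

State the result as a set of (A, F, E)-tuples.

{(11, 32, 2), (11, 4, 2), (16, 11, 10), (16, 12, 10), (16, 25, 10), (16, 31, 10)}

Joining U and T on C yields {(11, 6, n, k, 1, 28), (11, 6, n, k, 16, 10), (11, 6, n, k, 24, 17), (11, 6, n, k, 35, 25), (11, 6, n, k, 36, 12), (11, 6, n, k, 4, 20), (12, 18, n, b, 1, 28), (12, 18, n, b, 16, 10), (12, 18, n, b, 24, 17), (12, 18, n, b, 35, 25), (12, 18, n, b, 36, 12), (12, 18, n, b, 4, 20), (25, 24, n, y, 1, 28), (25, 24, n, y, 16, 10), (25, 24, n, y, 24, 17), (25, 24, n, y, 35, 25), (25, 24, n, y, 36, 12), (25, 24, n, y, 4, 20), (31, 25, n, c, 1, 28), (31, 25, n, c, 16, 10), (31, 25, n, c, 24, 17), (31, 25, n, c, 35, 25), (31, 25, n, c, 36, 12), (31, 25, n, c, 4, 20), (32, 30, t, t, 11, 2), (32, 30, t, t, 24, 5), (4, 18, t, z, 11, 2), (4, 18, t, z, 24, 5)}.
Joining (U JOIN T) and R on A yields {(11, 6, n, k, 16, 10, v), (11, 6, n, k, 4, 20, m), (12, 18, n, b, 16, 10, v), (12, 18, n, b, 4, 20, m), (25, 24, n, y, 16, 10, v), (25, 24, n, y, 4, 20, m), (31, 25, n, c, 16, 10, v), (31, 25, n, c, 4, 20, m), (32, 30, t, t, 11, 2, w), (4, 18, t, z, 11, 2, w)}.
σ[E < 20]: keep tuples satisfying E < 20 → {(11, 6, n, k, 16, 10, v), (12, 18, n, b, 16, 10, v), (25, 24, n, y, 16, 10, v), (31, 25, n, c, 16, 10, v), (32, 30, t, t, 11, 2, w), (4, 18, t, z, 11, 2, w)}
Keep only column(s) A, F, E: {(11, 32, 2), (11, 4, 2), (16, 11, 10), (16, 12, 10), (16, 25, 10), (16, 31, 10)}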